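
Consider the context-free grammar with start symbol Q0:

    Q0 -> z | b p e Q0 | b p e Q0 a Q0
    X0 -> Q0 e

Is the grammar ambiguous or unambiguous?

Witness: b p e b p e z a z

Derivation 1: Q0 ⇒ b p e Q0 ⇒ b p e b p e Q0 a Q0 ⇒ b p e b p e z a Q0 ⇒ b p e b p e z a z
Derivation 2: Q0 ⇒ b p e Q0 a Q0 ⇒ b p e b p e Q0 a Q0 ⇒ b p e b p e z a Q0 ⇒ b p e b p e z a z

Two distinct leftmost derivations for the same string.

Ambiguous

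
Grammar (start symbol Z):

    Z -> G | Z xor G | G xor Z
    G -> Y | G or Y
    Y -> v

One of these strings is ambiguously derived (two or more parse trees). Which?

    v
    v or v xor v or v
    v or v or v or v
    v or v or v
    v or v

v or v xor v or v

v: 1 tree
v or v xor v or v: 2 trees
v or v or v or v: 1 tree
v or v or v: 1 tree
v or v: 1 tree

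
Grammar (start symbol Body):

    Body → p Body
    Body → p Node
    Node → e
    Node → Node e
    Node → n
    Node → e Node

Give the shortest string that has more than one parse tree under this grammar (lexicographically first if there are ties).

p e e

length 2: no string has ≥2 trees
length 3: p e e has 2 parse trees

Two derivations of p e e:
  Body ⇒ p Node ⇒ p Node e ⇒ p e e
  Body ⇒ p Node ⇒ p e Node ⇒ p e e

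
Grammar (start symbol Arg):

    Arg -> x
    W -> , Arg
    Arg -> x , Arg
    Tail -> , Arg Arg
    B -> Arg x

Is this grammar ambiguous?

Only Arg is reachable from Arg; ignoring the rest: Right-recursive list with a separator: after each atom, whether the separator follows determines the rule. One parse per string.

Unambiguous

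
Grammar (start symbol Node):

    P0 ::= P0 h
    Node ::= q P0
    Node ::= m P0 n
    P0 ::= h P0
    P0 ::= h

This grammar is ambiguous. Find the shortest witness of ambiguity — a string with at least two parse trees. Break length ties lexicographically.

q h h

length 2: no string has ≥2 trees
length 3: q h h has 2 parse trees

Two derivations of q h h:
  Node ⇒ q P0 ⇒ q P0 h ⇒ q h h
  Node ⇒ q P0 ⇒ q h P0 ⇒ q h h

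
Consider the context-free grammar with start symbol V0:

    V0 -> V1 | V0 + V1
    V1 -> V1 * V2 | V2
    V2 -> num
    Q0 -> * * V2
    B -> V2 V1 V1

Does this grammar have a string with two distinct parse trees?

Only V0, V1, V2 are reachable from V0; ignoring the rest: V0 → V0 + V1 | V1  ;  V1 → V1 * V2 | V2  — a left-associative chain with V2 at the bottom. Each string factors uniquely by precedence.

Unambiguous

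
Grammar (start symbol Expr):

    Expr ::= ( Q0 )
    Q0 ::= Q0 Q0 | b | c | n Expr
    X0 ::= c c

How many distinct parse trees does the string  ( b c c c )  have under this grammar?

Parse trees for ( b c c c ):
  [Expr ( [Q0 [Q0 b] [Q0 [Q0 c] [Q0 [Q0 c] [Q0 c]]]] )]
  [Expr ( [Q0 [Q0 b] [Q0 [Q0 [Q0 c] [Q0 c]] [Q0 c]]] )]
  [Expr ( [Q0 [Q0 [Q0 b] [Q0 c]] [Q0 [Q0 c] [Q0 c]]] )]
  [Expr ( [Q0 [Q0 [Q0 b] [Q0 [Q0 c] [Q0 c]]] [Q0 c]] )]
  [Expr ( [Q0 [Q0 [Q0 [Q0 b] [Q0 c]] [Q0 c]] [Q0 c]] )]

5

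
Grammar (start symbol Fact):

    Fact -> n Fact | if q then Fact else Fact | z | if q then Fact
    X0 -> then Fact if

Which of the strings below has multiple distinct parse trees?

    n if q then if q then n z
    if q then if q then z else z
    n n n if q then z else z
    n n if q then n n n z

if q then if q then z else z

n if q then if q then n z: 1 tree
if q then if q then z else z: 2 trees
n n n if q then z else z: 1 tree
n n if q then n n n z: 1 tree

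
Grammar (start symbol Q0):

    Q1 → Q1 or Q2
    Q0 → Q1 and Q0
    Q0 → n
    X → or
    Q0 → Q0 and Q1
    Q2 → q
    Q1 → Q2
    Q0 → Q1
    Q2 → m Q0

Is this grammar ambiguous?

Ambiguous

Witness: q and q

Derivation 1: Q0 ⇒ Q1 and Q0 ⇒ Q2 and Q0 ⇒ q and Q0 ⇒ q and Q1 ⇒ q and Q2 ⇒ q and q
Derivation 2: Q0 ⇒ Q0 and Q1 ⇒ Q1 and Q1 ⇒ Q2 and Q1 ⇒ q and Q1 ⇒ q and Q2 ⇒ q and q

Two distinct leftmost derivations for the same string.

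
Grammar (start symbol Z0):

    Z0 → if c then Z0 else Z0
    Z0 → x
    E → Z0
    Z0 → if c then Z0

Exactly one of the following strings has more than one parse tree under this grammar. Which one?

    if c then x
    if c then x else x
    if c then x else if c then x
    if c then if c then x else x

if c then if c then x else x

if c then x: 1 tree
if c then x else x: 1 tree
if c then x else if c then x: 1 tree
if c then if c then x else x: 2 trees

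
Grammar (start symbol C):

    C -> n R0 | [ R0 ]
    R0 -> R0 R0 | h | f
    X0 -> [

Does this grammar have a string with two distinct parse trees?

Ambiguous

Witness: n f f f

Derivation 1: C ⇒ n R0 ⇒ n R0 R0 ⇒ n R0 R0 R0 ⇒ n f R0 R0 ⇒ n f f R0 ⇒ n f f f
Derivation 2: C ⇒ n R0 ⇒ n R0 R0 ⇒ n f R0 ⇒ n f R0 R0 ⇒ n f f R0 ⇒ n f f f

Two distinct leftmost derivations for the same string.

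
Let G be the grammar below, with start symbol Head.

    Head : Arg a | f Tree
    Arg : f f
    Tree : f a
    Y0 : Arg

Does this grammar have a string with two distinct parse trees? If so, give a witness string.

Ambiguous

Witness: f f a

Derivation 1: Head ⇒ Arg a ⇒ f f a
Derivation 2: Head ⇒ f Tree ⇒ f f a

Two distinct leftmost derivations for the same string.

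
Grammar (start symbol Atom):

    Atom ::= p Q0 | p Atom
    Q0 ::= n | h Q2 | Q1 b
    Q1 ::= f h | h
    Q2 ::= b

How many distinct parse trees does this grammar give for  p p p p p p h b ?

Parse trees for p p p p p p h b:
  [Atom p [Atom p [Atom p [Atom p [Atom p [Atom p [Q0 h [Q2 b]]]]]]]]
  [Atom p [Atom p [Atom p [Atom p [Atom p [Atom p [Q0 [Q1 h] b]]]]]]]

2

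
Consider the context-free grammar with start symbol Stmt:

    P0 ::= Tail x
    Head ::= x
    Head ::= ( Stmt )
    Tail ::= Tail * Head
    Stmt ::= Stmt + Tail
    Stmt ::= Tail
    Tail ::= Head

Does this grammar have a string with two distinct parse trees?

Unambiguous

(P0 is unreachable from Stmt, so its rules don't affect L(Stmt).) This is a standard precedence ladder (Stmt over Tail over Head), with each level left-recursive on its own operator ('+' at Stmt, '*' at Tail). That structure is LR(1), hence unambiguous.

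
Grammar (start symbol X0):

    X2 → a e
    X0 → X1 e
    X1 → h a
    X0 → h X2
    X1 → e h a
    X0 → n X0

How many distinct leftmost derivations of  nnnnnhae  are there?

Parse trees for nnnnnhae:
  [X0 n [X0 n [X0 n [X0 n [X0 n [X0 [X1 h a] e]]]]]]
  [X0 n [X0 n [X0 n [X0 n [X0 n [X0 h [X2 a e]]]]]]]

2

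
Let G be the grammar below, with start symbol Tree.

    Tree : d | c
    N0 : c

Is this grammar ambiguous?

Only Tree is reachable from Tree; ignoring the rest: Each reachable nonterminal has at most one production per leading terminal, and all productions are right-linear; the derivation is determined token-by-token.

Unambiguous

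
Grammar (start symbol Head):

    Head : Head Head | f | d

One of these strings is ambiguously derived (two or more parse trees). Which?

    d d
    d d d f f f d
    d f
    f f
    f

d d d f f f d

d d: 1 tree
d d d f f f d: 132 trees
d f: 1 tree
f f: 1 tree
f: 1 tree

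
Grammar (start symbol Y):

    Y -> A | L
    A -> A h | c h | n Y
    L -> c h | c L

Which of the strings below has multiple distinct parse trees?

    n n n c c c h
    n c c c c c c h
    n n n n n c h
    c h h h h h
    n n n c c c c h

n n n n n c h

n n n c c c h: 1 tree
n c c c c c c h: 1 tree
n n n n n c h: 2 trees
c h h h h h: 1 tree
n n n c c c c h: 1 tree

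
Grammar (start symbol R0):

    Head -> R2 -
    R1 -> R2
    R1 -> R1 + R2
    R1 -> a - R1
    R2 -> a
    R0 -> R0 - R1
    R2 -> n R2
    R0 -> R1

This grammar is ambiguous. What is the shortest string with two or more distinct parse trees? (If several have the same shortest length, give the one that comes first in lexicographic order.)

length 1: no string has ≥2 trees
length 2: no string has ≥2 trees
length 3: a - a has 2 parse trees

Two derivations of a - a:
  R0 ⇒ R0 - R1 ⇒ R1 - R1 ⇒ R2 - R1 ⇒ a - R1 ⇒ a - R2 ⇒ a - a
  R0 ⇒ R1 ⇒ a - R1 ⇒ a - R2 ⇒ a - a

a - a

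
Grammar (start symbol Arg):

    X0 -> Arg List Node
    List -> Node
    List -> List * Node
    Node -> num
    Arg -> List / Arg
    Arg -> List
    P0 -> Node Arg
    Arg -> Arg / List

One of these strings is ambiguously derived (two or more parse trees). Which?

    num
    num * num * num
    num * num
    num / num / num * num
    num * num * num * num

num: 1 tree
num * num * num: 1 tree
num * num: 1 tree
num / num / num * num: 4 trees
num * num * num * num: 1 tree

num / num / num * num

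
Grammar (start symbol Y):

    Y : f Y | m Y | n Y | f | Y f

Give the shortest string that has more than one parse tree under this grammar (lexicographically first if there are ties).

length 1: no string has ≥2 trees
length 2: f f has 2 parse trees

Two derivations of f f:
  Y ⇒ f Y ⇒ f f
  Y ⇒ Y f ⇒ f f

f f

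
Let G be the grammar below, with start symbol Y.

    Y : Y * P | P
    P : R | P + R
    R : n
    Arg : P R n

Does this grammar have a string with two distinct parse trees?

(Arg is unreachable from Y, so its rules don't affect L(Y).) The grammar is stratified — Y handles '*' (left-recursive), P handles '+', R atoms. Each operator has a fixed associativity and precedence level, so every string has one parse.

Unambiguous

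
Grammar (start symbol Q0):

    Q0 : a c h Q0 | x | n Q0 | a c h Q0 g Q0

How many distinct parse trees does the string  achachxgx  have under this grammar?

2

Parse trees for achachxgx:
  [Q0 a c h [Q0 a c h [Q0 x] g [Q0 x]]]
  [Q0 a c h [Q0 a c h [Q0 x]] g [Q0 x]]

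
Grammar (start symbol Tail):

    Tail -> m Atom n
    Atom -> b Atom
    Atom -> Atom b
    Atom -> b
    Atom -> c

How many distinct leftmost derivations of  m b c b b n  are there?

Parse trees for m b c b b n:
  [Tail m [Atom b [Atom [Atom [Atom c] b] b]] n]
  [Tail m [Atom [Atom b [Atom [Atom c] b]] b] n]
  [Tail m [Atom [Atom [Atom b [Atom c]] b] b] n]

3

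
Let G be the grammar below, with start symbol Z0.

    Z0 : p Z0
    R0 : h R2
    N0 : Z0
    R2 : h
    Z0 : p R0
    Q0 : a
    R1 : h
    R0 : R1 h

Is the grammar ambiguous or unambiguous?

Ambiguous

Witness: p h h

Derivation 1: Z0 ⇒ p R0 ⇒ p h R2 ⇒ p h h
Derivation 2: Z0 ⇒ p R0 ⇒ p R1 h ⇒ p h h

Two distinct leftmost derivations for the same string.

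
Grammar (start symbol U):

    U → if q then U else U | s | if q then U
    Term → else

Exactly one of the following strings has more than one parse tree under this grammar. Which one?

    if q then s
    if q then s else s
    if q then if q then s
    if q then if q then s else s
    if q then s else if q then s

if q then s: 1 tree
if q then s else s: 1 tree
if q then if q then s: 1 tree
if q then if q then s else s: 2 trees
if q then s else if q then s: 1 tree

if q then if q then s else s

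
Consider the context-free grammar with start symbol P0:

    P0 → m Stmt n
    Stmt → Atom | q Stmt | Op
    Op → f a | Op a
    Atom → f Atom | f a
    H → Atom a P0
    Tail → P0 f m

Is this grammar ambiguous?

Witness: m f a n

Derivation 1: P0 ⇒ m Stmt n ⇒ m Atom n ⇒ m f a n
Derivation 2: P0 ⇒ m Stmt n ⇒ m Op n ⇒ m f a n

Two distinct leftmost derivations for the same string.

Ambiguous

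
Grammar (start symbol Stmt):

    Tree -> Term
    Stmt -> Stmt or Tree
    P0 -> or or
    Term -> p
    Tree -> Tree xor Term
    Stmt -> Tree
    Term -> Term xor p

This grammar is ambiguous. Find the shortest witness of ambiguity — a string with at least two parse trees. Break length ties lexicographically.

length 1: no string has ≥2 trees
length 3: p xor p has 2 parse trees

Two derivations of p xor p:
  Stmt ⇒ Tree ⇒ Term ⇒ Term xor p ⇒ p xor p
  Stmt ⇒ Tree ⇒ Tree xor Term ⇒ Term xor Term ⇒ p xor Term ⇒ p xor p

p xor p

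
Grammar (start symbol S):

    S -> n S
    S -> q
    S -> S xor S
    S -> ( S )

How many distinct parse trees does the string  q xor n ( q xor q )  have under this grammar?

Parse trees for q xor n ( q xor q ):
  [S [S q] xor [S n [S ( [S [S q] xor [S q]] )]]]

1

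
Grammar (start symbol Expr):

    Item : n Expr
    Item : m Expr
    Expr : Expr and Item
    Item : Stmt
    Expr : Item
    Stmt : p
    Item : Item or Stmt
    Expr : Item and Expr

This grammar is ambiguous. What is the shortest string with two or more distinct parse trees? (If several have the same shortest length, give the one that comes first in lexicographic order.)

p and p

length 1: no string has ≥2 trees
length 2: no string has ≥2 trees
length 3: p and p has 2 parse trees

Two derivations of p and p:
  Expr ⇒ Expr and Item ⇒ Item and Item ⇒ Stmt and Item ⇒ p and Item ⇒ p and Stmt ⇒ p and p
  Expr ⇒ Item and Expr ⇒ Stmt and Expr ⇒ p and Expr ⇒ p and Item ⇒ p and Stmt ⇒ p and p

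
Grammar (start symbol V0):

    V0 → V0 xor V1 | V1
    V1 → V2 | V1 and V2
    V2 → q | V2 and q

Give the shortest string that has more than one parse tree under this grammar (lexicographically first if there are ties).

length 1: no string has ≥2 trees
length 3: q and q has 2 parse trees

Two derivations of q and q:
  V0 ⇒ V1 ⇒ V2 ⇒ V2 and q ⇒ q and q
  V0 ⇒ V1 ⇒ V1 and V2 ⇒ V2 and V2 ⇒ q and V2 ⇒ q and q

q and q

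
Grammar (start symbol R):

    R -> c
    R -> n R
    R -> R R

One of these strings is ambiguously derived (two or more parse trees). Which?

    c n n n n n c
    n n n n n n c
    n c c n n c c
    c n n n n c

c n n n n n c: 1 tree
n n n n n n c: 1 tree
n c c n n c c: 24 trees
c n n n n c: 1 tree

n c c n n c c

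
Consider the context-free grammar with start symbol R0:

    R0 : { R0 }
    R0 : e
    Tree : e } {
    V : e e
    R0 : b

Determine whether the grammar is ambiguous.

Only R0 is reachable from R0; ignoring the rest: L(R0) is { openⁿ atom closeⁿ : n ≥ 0 }. The bracket depth fixes n, and the derivation is forced at every step.

Unambiguous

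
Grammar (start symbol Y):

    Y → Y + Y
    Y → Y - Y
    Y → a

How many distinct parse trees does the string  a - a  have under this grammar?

1

Parse trees for a - a:
  [Y [Y a] - [Y a]]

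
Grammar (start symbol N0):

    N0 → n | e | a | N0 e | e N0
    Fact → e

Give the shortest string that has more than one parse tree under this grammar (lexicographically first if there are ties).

length 1: no string has ≥2 trees
length 2: e e has 2 parse trees

Two derivations of e e:
  N0 ⇒ N0 e ⇒ e e
  N0 ⇒ e N0 ⇒ e e

e e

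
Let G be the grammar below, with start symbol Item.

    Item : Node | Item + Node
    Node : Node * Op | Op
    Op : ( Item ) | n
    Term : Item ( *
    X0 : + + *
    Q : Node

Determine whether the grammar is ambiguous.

Unambiguous

(Term, X0, Q are unreachable from Item, so their rules don't affect L(Item).) This is a standard precedence ladder (Item over Node over Op), with each level left-recursive on its own operator ('+' at Item, '*' at Node). That structure is LR(1), hence unambiguous.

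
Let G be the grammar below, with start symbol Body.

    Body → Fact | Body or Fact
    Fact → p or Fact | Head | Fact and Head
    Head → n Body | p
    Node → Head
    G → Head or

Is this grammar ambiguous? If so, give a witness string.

Ambiguous

Witness: p or p

Derivation 1: Body ⇒ Fact ⇒ p or Fact ⇒ p or Head ⇒ p or p
Derivation 2: Body ⇒ Body or Fact ⇒ Fact or Fact ⇒ Head or Fact ⇒ p or Fact ⇒ p or Head ⇒ p or p

Two distinct leftmost derivations for the same string.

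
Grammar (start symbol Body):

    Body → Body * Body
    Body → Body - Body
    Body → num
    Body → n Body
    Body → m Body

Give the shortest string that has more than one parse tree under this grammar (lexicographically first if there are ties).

length 1: no string has ≥2 trees
length 2: no string has ≥2 trees
length 3: no string has ≥2 trees
length 4: m num * num has 2 parse trees

Two derivations of m num * num:
  Body ⇒ Body * Body ⇒ m Body * Body ⇒ m num * Body ⇒ m num * num
  Body ⇒ m Body ⇒ m Body * Body ⇒ m num * Body ⇒ m num * num

m num * num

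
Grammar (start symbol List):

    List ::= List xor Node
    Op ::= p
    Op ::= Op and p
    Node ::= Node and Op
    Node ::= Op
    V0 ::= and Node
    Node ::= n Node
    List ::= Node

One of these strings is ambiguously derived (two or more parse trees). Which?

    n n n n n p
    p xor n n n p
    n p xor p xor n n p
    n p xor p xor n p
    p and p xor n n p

n n n n n p: 1 tree
p xor n n n p: 1 tree
n p xor p xor n n p: 1 tree
n p xor p xor n p: 1 tree
p and p xor n n p: 2 trees

p and p xor n n p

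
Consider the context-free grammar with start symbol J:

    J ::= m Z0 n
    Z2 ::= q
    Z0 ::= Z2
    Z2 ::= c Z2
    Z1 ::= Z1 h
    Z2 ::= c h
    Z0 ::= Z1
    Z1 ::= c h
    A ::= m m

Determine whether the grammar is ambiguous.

Witness: m c h n

Derivation 1: J ⇒ m Z0 n ⇒ m Z2 n ⇒ m c h n
Derivation 2: J ⇒ m Z0 n ⇒ m Z1 n ⇒ m c h n

Two distinct leftmost derivations for the same string.

Ambiguous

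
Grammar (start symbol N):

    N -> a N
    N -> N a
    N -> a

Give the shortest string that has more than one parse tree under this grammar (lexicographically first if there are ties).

a a

length 1: no string has ≥2 trees
length 2: a a has 2 parse trees

Two derivations of a a:
  N ⇒ a N ⇒ a a
  N ⇒ N a ⇒ a a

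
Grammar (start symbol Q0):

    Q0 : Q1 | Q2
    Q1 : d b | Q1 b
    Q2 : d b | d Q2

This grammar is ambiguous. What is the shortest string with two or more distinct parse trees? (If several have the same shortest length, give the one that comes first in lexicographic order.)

length 2: d b has 2 parse trees

Two derivations of d b:
  Q0 ⇒ Q1 ⇒ d b
  Q0 ⇒ Q2 ⇒ d b

d b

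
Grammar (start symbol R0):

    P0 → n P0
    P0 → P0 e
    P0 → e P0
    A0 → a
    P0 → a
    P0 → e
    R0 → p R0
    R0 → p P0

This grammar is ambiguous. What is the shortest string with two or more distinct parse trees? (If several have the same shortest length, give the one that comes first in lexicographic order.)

length 2: no string has ≥2 trees
length 3: p e e has 2 parse trees

Two derivations of p e e:
  R0 ⇒ p P0 ⇒ p P0 e ⇒ p e e
  R0 ⇒ p P0 ⇒ p e P0 ⇒ p e e

p e e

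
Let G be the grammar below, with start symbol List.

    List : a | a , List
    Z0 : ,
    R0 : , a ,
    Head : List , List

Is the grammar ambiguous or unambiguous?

Unambiguous

Only List is reachable from List; ignoring the rest: Right-recursive list with a separator: after each atom, whether the separator follows determines the rule. One parse per string.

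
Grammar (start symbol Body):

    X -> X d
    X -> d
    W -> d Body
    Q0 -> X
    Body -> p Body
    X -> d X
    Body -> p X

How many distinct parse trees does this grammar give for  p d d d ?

4

Parse trees for p d d d:
  [Body p [X [X [X d] d] d]]
  [Body p [X [X d [X d]] d]]
  [Body p [X d [X [X d] d]]]
  [Body p [X d [X d [X d]]]]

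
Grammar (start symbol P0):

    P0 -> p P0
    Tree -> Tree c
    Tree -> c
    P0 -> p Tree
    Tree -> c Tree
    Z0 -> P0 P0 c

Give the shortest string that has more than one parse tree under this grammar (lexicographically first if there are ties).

p c c

length 2: no string has ≥2 trees
length 3: p c c has 2 parse trees

Two derivations of p c c:
  P0 ⇒ p Tree ⇒ p Tree c ⇒ p c c
  P0 ⇒ p Tree ⇒ p c Tree ⇒ p c c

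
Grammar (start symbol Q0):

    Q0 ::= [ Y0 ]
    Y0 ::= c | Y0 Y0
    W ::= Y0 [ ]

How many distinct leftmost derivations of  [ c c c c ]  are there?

5

Parse trees for [ c c c c ]:
  [Q0 [ [Y0 [Y0 c] [Y0 [Y0 c] [Y0 [Y0 c] [Y0 c]]]] ]]
  [Q0 [ [Y0 [Y0 c] [Y0 [Y0 [Y0 c] [Y0 c]] [Y0 c]]] ]]
  [Q0 [ [Y0 [Y0 [Y0 c] [Y0 c]] [Y0 [Y0 c] [Y0 c]]] ]]
  [Q0 [ [Y0 [Y0 [Y0 c] [Y0 [Y0 c] [Y0 c]]] [Y0 c]] ]]
  [Q0 [ [Y0 [Y0 [Y0 [Y0 c] [Y0 c]] [Y0 c]] [Y0 c]] ]]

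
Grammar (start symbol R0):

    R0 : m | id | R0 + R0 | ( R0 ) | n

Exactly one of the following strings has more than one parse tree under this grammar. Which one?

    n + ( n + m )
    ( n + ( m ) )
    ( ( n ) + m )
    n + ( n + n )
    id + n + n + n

id + n + n + n

n + ( n + m ): 1 tree
( n + ( m ) ): 1 tree
( ( n ) + m ): 1 tree
n + ( n + n ): 1 tree
id + n + n + n: 5 trees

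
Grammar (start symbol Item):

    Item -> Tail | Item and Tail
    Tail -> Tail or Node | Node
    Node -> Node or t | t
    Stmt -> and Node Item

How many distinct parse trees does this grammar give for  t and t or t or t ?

4

Parse trees for t and t or t or t:
  [Item [Item [Tail [Node t]]] and [Tail [Tail [Node t]] or [Node [Node t] or t]]]
  [Item [Item [Tail [Node t]]] and [Tail [Tail [Tail [Node t]] or [Node t]] or [Node t]]]
  [Item [Item [Tail [Node t]]] and [Tail [Tail [Node [Node t] or t]] or [Node t]]]
  [Item [Item [Tail [Node t]]] and [Tail [Node [Node [Node t] or t] or t]]]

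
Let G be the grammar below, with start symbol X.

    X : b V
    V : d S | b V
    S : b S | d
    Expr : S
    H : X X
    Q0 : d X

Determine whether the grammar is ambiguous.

Unambiguous

(Expr, H, Q0 are unreachable from X, so their rules don't affect L(X).) Each reachable nonterminal has at most one production per leading terminal, and all productions are right-linear; the derivation is determined token-by-token.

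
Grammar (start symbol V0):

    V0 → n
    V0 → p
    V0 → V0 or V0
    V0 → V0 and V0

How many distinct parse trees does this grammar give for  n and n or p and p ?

Parse trees for n and n or p and p:
  [V0 [V0 [V0 n] and [V0 n]] or [V0 [V0 p] and [V0 p]]]
  [V0 [V0 n] and [V0 [V0 n] or [V0 [V0 p] and [V0 p]]]]
  [V0 [V0 n] and [V0 [V0 [V0 n] or [V0 p]] and [V0 p]]]
  [V0 [V0 [V0 [V0 n] and [V0 n]] or [V0 p]] and [V0 p]]
  [V0 [V0 [V0 n] and [V0 [V0 n] or [V0 p]]] and [V0 p]]

5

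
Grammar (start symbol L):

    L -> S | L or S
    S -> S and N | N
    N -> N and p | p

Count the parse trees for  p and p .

2

Parse trees for p and p:
  [L [S [S [N p]] and [N p]]]
  [L [S [N [N p] and p]]]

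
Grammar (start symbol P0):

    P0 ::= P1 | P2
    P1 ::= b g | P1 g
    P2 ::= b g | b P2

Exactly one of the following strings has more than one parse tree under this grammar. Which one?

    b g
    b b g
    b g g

b g

b g: 2 trees
b b g: 1 tree
b g g: 1 tree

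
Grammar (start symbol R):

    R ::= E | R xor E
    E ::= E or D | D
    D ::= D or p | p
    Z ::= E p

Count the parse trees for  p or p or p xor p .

Parse trees for p or p or p xor p:
  [R [R [E [E [D p]] or [D [D p] or p]]] xor [E [D p]]]
  [R [R [E [E [E [D p]] or [D p]] or [D p]]] xor [E [D p]]]
  [R [R [E [E [D [D p] or p]] or [D p]]] xor [E [D p]]]
  [R [R [E [D [D [D p] or p] or p]]] xor [E [D p]]]

4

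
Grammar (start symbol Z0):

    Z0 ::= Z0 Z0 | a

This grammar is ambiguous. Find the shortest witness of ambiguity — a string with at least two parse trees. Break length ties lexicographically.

a a a

length 1: no string has ≥2 trees
length 2: no string has ≥2 trees
length 3: a a a has 2 parse trees

Two derivations of a a a:
  Z0 ⇒ Z0 Z0 ⇒ Z0 Z0 Z0 ⇒ a Z0 Z0 ⇒ a a Z0 ⇒ a a a
  Z0 ⇒ Z0 Z0 ⇒ a Z0 ⇒ a Z0 Z0 ⇒ a a Z0 ⇒ a a a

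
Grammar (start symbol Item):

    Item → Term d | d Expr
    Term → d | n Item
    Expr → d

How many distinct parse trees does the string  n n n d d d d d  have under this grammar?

2

Parse trees for n n n d d d d d:
  [Item [Term n [Item [Term n [Item [Term n [Item [Term d] d]] d]] d]] d]
  [Item [Term n [Item [Term n [Item [Term n [Item d [Expr d]]] d]] d]] d]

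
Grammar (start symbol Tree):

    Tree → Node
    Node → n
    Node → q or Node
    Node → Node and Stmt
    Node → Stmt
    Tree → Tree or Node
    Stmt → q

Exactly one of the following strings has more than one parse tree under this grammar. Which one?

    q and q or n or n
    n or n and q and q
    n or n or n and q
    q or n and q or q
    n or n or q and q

q or n and q or q

q and q or n or n: 1 tree
n or n and q and q: 1 tree
n or n or n and q: 1 tree
q or n and q or q: 3 trees
n or n or q and q: 1 tree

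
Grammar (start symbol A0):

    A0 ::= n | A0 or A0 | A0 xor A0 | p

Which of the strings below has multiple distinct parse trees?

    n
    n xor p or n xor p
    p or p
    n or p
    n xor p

n: 1 tree
n xor p or n xor p: 5 trees
p or p: 1 tree
n or p: 1 tree
n xor p: 1 tree

n xor p or n xor p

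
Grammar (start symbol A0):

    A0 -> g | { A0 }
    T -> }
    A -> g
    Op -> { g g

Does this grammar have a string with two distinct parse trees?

Only A0 is reachable from A0; ignoring the rest: Each string is a nest of matched brackets around a single atom. An opening bracket forces the recursive rule; an atom forces the base rule.

Unambiguous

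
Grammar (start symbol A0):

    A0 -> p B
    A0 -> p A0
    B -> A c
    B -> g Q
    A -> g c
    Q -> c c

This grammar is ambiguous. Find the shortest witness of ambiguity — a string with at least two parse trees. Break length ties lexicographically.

p g c c

length 4: p g c c has 2 parse trees

Two derivations of p g c c:
  A0 ⇒ p B ⇒ p A c ⇒ p g c c
  A0 ⇒ p B ⇒ p g Q ⇒ p g c c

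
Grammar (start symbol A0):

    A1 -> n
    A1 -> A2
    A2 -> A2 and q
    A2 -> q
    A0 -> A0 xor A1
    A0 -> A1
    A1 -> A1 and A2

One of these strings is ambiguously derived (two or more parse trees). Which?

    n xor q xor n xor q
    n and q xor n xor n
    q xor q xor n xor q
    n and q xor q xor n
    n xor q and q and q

n xor q xor n xor q: 1 tree
n and q xor n xor n: 1 tree
q xor q xor n xor q: 1 tree
n and q xor q xor n: 1 tree
n xor q and q and q: 4 trees

n xor q and q and q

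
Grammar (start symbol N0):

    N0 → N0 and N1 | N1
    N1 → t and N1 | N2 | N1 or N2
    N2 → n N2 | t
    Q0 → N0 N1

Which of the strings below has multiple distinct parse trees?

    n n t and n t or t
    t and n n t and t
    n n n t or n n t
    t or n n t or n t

t and n n t and t

n n t and n t or t: 1 tree
t and n n t and t: 2 trees
n n n t or n n t: 1 tree
t or n n t or n t: 1 tree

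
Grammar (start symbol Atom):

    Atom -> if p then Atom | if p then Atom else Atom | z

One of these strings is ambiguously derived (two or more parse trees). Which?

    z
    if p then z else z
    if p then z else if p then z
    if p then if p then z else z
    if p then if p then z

z: 1 tree
if p then z else z: 1 tree
if p then z else if p then z: 1 tree
if p then if p then z else z: 2 trees
if p then if p then z: 1 tree

if p then if p then z else z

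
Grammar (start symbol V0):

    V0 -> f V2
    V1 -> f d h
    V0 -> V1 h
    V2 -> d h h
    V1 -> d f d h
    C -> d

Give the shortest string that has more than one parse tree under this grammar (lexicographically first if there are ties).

f d h h

length 4: f d h h has 2 parse trees

Two derivations of f d h h:
  V0 ⇒ f V2 ⇒ f d h h
  V0 ⇒ V1 h ⇒ f d h h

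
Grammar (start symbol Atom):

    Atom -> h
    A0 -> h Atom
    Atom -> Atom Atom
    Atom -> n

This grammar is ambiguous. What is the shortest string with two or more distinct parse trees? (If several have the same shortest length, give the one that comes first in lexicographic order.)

h h h

length 1: no string has ≥2 trees
length 2: no string has ≥2 trees
length 3: h h h has 2 parse trees

Two derivations of h h h:
  Atom ⇒ Atom Atom ⇒ h Atom ⇒ h Atom Atom ⇒ h h Atom ⇒ h h h
  Atom ⇒ Atom Atom ⇒ Atom Atom Atom ⇒ h Atom Atom ⇒ h h Atom ⇒ h h h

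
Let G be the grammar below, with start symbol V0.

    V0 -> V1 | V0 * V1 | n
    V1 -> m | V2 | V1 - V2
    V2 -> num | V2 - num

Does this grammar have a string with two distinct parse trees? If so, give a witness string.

Ambiguous

Witness: num - num

Derivation 1: V0 ⇒ V1 ⇒ V2 ⇒ V2 - num ⇒ num - num
Derivation 2: V0 ⇒ V1 ⇒ V1 - V2 ⇒ V2 - V2 ⇒ num - V2 ⇒ num - num

Two distinct leftmost derivations for the same string.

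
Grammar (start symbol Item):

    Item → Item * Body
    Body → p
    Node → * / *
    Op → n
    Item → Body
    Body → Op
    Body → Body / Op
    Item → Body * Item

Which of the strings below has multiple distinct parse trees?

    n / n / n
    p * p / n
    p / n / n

n / n / n: 1 tree
p * p / n: 2 trees
p / n / n: 1 tree

p * p / n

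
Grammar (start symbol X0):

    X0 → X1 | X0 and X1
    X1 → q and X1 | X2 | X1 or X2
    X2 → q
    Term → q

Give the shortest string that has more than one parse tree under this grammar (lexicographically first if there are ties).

length 1: no string has ≥2 trees
length 3: q and q has 2 parse trees

Two derivations of q and q:
  X0 ⇒ X1 ⇒ q and X1 ⇒ q and X2 ⇒ q and q
  X0 ⇒ X0 and X1 ⇒ X1 and X1 ⇒ X2 and X1 ⇒ q and X1 ⇒ q and X2 ⇒ q and q

q and q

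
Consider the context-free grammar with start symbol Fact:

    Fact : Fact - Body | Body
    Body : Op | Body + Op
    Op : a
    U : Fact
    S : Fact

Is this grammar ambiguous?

Unambiguous

(U, S are unreachable from Fact, so their rules don't affect L(Fact).) The grammar is stratified — Fact handles '-' (left-recursive), Body handles '+', Op atoms. Each operator has a fixed associativity and precedence level, so every string has one parse.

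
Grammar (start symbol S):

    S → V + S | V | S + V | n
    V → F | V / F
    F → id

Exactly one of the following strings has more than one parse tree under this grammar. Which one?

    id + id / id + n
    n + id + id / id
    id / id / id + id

id + id / id + n: 1 tree
n + id + id / id: 1 tree
id / id / id + id: 2 trees

id / id / id + id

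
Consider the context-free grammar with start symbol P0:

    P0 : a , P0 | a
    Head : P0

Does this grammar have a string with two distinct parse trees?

Unambiguous

Only P0 is reachable from P0; ignoring the rest: The reachable grammar is A → atom sep A | atom. Each atom is followed by either the separator (recurse) or end-of-string (stop) — no choice point.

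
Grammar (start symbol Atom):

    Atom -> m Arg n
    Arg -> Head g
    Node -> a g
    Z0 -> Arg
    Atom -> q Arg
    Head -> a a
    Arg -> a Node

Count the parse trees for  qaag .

Parse trees for qaag:
  [Atom q [Arg [Head a a] g]]
  [Atom q [Arg a [Node a g]]]

2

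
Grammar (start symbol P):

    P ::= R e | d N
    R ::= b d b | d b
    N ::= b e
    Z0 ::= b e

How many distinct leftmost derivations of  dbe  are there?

2

Parse trees for dbe:
  [P [R d b] e]
  [P d [N b e]]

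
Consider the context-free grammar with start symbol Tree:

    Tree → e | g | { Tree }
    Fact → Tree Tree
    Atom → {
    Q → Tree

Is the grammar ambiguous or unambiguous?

Only Tree is reachable from Tree; ignoring the rest: Each string is a nest of matched brackets around a single atom. An opening bracket forces the recursive rule; an atom forces the base rule.

Unambiguous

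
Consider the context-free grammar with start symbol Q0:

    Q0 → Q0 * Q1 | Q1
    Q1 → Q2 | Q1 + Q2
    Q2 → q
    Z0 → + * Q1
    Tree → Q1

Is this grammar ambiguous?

(Z0, Tree are unreachable from Q0, so their rules don't affect L(Q0).) The grammar is stratified — Q0 handles '*' (left-recursive), Q1 handles '+', Q2 atoms. Each operator has a fixed associativity and precedence level, so every string has one parse.

Unambiguous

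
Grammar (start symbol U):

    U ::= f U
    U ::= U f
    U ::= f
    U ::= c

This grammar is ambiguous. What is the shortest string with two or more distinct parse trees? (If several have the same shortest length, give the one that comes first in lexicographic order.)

length 1: no string has ≥2 trees
length 2: f f has 2 parse trees

Two derivations of f f:
  U ⇒ f U ⇒ f f
  U ⇒ U f ⇒ f f

f f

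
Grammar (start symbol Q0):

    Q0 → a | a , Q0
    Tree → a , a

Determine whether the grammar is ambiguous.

Unambiguous

Only Q0 is reachable from Q0; ignoring the rest: Right-recursive list with a separator: after each atom, whether the separator follows determines the rule. One parse per string.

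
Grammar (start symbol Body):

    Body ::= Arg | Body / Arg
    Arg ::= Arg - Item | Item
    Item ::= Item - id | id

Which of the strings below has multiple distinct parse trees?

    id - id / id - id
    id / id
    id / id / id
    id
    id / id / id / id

id - id / id - id: 4 trees
id / id: 1 tree
id / id / id: 1 tree
id: 1 tree
id / id / id / id: 1 tree

id - id / id - id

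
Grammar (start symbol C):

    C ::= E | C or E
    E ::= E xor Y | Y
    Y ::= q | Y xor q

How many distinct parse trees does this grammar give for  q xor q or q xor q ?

4

Parse trees for q xor q or q xor q:
  [C [C [E [E [Y q]] xor [Y q]]] or [E [E [Y q]] xor [Y q]]]
  [C [C [E [E [Y q]] xor [Y q]]] or [E [Y [Y q] xor q]]]
  [C [C [E [Y [Y q] xor q]]] or [E [E [Y q]] xor [Y q]]]
  [C [C [E [Y [Y q] xor q]]] or [E [Y [Y q] xor q]]]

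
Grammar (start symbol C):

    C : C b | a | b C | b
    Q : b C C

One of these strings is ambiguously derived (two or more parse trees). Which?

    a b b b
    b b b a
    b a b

a b b b: 1 tree
b b b a: 1 tree
b a b: 2 trees

b a b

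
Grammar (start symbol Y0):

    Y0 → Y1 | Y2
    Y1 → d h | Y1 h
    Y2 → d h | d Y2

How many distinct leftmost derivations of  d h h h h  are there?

1

Parse trees for d h h h h:
  [Y0 [Y1 [Y1 [Y1 [Y1 d h] h] h] h]]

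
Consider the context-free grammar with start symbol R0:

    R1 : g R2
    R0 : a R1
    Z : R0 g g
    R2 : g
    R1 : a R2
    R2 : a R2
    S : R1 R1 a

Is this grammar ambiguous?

Unambiguous

(S, Z are unreachable from R0, so their rules don't affect L(R0).) Restricted to the reachable nonterminals, every rule has the form A → t or A → t B, and no two rules for the same A share a first terminal. The grammar encodes a DFA — one run per string.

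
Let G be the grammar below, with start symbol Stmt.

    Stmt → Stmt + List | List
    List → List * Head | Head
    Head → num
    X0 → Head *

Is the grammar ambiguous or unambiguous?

Unambiguous

(X0 is unreachable from Stmt, so its rules don't affect L(Stmt).) The grammar is stratified — Stmt handles '+' (left-recursive), List handles '*', Head atoms. Each operator has a fixed associativity and precedence level, so every string has one parse.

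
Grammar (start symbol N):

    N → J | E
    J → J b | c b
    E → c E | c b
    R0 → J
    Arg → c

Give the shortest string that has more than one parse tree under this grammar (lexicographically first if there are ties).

c b

length 2: c b has 2 parse trees

Two derivations of c b:
  N ⇒ J ⇒ c b
  N ⇒ E ⇒ c b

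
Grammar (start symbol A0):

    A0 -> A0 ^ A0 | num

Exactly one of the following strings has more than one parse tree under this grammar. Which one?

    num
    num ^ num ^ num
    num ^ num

num ^ num ^ num

num: 1 tree
num ^ num ^ num: 2 trees
num ^ num: 1 tree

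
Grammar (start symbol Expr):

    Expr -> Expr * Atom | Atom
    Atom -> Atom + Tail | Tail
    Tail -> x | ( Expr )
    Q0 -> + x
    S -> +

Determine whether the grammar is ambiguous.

Unambiguous

(Q0, S are unreachable from Expr, so their rules don't affect L(Expr).) This is a standard precedence ladder (Expr over Atom over Tail), with each level left-recursive on its own operator ('*' at Expr, '+' at Atom). That structure is LR(1), hence unambiguous.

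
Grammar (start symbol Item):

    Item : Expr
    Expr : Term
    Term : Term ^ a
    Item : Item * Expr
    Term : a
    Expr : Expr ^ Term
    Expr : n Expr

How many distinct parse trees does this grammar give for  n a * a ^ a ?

Parse trees for n a * a ^ a:
  [Item [Item [Expr n [Expr [Term a]]]] * [Expr [Term [Term a] ^ a]]]
  [Item [Item [Expr n [Expr [Term a]]]] * [Expr [Expr [Term a]] ^ [Term a]]]

2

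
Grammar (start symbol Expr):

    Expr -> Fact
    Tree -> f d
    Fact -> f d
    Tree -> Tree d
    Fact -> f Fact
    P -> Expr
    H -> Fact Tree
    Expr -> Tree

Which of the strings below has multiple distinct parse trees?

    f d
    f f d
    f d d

f d: 2 trees
f f d: 1 tree
f d d: 1 tree

f d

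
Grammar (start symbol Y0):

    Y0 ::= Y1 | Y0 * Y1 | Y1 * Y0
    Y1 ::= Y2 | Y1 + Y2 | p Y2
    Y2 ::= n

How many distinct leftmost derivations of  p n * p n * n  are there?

4

Parse trees for p n * p n * n:
  [Y0 [Y0 [Y0 [Y1 p [Y2 n]]] * [Y1 p [Y2 n]]] * [Y1 [Y2 n]]]
  [Y0 [Y0 [Y1 p [Y2 n]] * [Y0 [Y1 p [Y2 n]]]] * [Y1 [Y2 n]]]
  [Y0 [Y1 p [Y2 n]] * [Y0 [Y0 [Y1 p [Y2 n]]] * [Y1 [Y2 n]]]]
  [Y0 [Y1 p [Y2 n]] * [Y0 [Y1 p [Y2 n]] * [Y0 [Y1 [Y2 n]]]]]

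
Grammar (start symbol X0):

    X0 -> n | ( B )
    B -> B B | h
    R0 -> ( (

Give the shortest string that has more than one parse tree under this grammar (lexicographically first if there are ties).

length 1: no string has ≥2 trees
length 3: no string has ≥2 trees
length 4: no string has ≥2 trees
length 5: ( h h h ) has 2 parse trees

Two derivations of ( h h h ):
  X0 ⇒ ( B ) ⇒ ( B B ) ⇒ ( B B B ) ⇒ ( h B B ) ⇒ ( h h B ) ⇒ ( h h h )
  X0 ⇒ ( B ) ⇒ ( B B ) ⇒ ( h B ) ⇒ ( h B B ) ⇒ ( h h B ) ⇒ ( h h h )

( h h h )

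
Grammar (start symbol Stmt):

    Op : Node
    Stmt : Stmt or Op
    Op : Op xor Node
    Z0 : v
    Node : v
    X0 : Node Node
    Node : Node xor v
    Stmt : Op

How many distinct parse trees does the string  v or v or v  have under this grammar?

1

Parse trees for v or v or v:
  [Stmt [Stmt [Stmt [Op [Node v]]] or [Op [Node v]]] or [Op [Node v]]]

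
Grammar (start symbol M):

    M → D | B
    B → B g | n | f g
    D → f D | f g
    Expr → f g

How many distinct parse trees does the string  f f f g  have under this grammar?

Parse trees for f f f g:
  [M [D f [D f [D f g]]]]

1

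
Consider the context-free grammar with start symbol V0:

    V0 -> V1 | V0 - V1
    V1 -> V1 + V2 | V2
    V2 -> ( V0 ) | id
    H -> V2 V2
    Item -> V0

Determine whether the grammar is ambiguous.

Only V0, V1, V2 are reachable from V0; ignoring the rest: The grammar is stratified — V0 handles '-' (left-recursive), V1 handles '+', V2 atoms. Each operator has a fixed associativity and precedence level, so every string has one parse.

Unambiguous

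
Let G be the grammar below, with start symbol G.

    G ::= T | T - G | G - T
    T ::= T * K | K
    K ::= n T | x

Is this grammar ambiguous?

Witness: x - x

Derivation 1: G ⇒ T - G ⇒ K - G ⇒ x - G ⇒ x - T ⇒ x - K ⇒ x - x
Derivation 2: G ⇒ G - T ⇒ T - T ⇒ K - T ⇒ x - T ⇒ x - K ⇒ x - x

Two distinct leftmost derivations for the same string.

Ambiguous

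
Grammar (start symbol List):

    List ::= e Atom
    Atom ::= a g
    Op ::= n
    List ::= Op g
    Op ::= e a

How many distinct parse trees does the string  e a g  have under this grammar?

2

Parse trees for e a g:
  [List e [Atom a g]]
  [List [Op e a] g]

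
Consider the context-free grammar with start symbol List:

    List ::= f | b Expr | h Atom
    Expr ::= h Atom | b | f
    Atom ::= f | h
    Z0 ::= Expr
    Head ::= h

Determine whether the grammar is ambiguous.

Unambiguous

Only List, Expr, Atom are reachable from List; ignoring the rest: The reachable rules are right-linear with at most one rule per (nonterminal, next-terminal) pair. Each input token forces the next rule, so parsing is deterministic.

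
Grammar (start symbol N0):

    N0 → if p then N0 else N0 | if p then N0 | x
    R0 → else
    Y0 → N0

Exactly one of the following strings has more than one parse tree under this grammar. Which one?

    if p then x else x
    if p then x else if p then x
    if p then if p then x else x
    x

if p then if p then x else x

if p then x else x: 1 tree
if p then x else if p then x: 1 tree
if p then if p then x else x: 2 trees
x: 1 tree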